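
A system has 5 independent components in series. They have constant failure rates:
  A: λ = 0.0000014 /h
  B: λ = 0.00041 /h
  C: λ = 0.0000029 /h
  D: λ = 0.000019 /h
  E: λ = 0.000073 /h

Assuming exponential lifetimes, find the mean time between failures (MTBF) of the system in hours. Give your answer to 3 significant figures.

1980

Series of exponential components: λ_sys = Σ λ_i
λ_sys = 0.0000014 + 0.00041 + 0.0000029 + 0.000019 + 0.000073 = 5.0630e-04 /h
MTBF = 1 / λ_sys = 1980 h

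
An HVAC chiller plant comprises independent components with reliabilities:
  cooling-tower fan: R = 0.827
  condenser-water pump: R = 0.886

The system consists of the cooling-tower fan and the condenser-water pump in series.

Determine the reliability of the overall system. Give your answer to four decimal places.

0.7327

Series (cooling-tower fan and condenser-water pump): 0.827000 × 0.886000 = 0.7327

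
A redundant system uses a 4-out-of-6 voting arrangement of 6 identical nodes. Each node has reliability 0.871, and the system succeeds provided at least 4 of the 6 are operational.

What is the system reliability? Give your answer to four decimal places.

0.9683

R = Σ_{i=4}^{6} C(6,i) p^i (1−p)^{6−i} with p = 0.871
C(6,4)·0.871^4·0.129^2 = 0.143662
C(6,5)·0.871^5·0.129^1 = 0.388000
C(6,6)·0.871^6·0.129^0 = 0.436625
Sum = 0.9683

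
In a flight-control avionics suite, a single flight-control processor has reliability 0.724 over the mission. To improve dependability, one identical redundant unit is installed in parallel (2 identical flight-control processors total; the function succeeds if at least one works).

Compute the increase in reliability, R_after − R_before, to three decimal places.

0.200

R_before = 0.724
R_after = 1 − (1 − 0.724)^2 = 0.924
ΔR = 0.924 − 0.724 = 0.200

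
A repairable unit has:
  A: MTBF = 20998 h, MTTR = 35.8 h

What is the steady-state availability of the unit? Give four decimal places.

A(A) = MTBF/(MTBF+MTTR) = 20998/(20998+35.8) = 0.9983

0.9983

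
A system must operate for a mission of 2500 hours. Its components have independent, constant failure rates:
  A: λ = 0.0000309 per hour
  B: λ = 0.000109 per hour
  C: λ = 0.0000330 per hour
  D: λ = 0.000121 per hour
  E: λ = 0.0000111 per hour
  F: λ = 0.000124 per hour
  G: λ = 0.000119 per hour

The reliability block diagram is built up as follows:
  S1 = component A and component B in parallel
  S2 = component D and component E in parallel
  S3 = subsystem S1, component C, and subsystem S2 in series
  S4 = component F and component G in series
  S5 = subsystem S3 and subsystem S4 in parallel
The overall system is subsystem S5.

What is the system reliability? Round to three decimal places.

R(A) = exp(−0.0000309 × 2500) = 0.92566
R(B) = exp(−0.000109 × 2500) = 0.76147
R(C) = exp(−0.0000330 × 2500) = 0.92081
R(D) = exp(−0.000121 × 2500) = 0.73897
R(E) = exp(−0.0000111 × 2500) = 0.97263
R(F) = exp(−0.000124 × 2500) = 0.73345
R(G) = exp(−0.000119 × 2500) = 0.74267
Parallel (A and B): 1 − (1 − 0.92566)(1 − 0.76147) = 0.98227
Parallel (D and E): 1 − (1 − 0.73897)(1 − 0.97263) = 0.99286
Series ([0.98227], C, and [0.99286]): 0.98227 × 0.92081 × 0.99286 = 0.89803
Series (F and G): 0.73345 × 0.74267 = 0.54471
Parallel ([0.89803] and [0.54471]): 1 − (1 − 0.89803)(1 − 0.54471) = 0.954

0.954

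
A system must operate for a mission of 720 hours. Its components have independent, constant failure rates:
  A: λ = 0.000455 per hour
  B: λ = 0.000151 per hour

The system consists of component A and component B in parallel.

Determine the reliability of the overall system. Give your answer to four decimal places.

0.9712

R(A) = exp(−0.000455 × 720) = 0.720651
R(B) = exp(−0.000151 × 720) = 0.896982
Parallel (A and B): 1 − (1 − 0.720651)(1 − 0.896982) = 0.9712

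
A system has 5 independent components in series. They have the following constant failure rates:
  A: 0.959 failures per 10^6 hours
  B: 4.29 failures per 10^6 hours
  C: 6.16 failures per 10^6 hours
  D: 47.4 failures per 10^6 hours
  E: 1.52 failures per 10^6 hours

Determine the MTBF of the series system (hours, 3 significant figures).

Series of exponential components: λ_sys = Σ λ_i
λ_sys = 0.000000959 + 0.00000429 + 0.00000616 + 0.0000474 + 0.00000152 = 6.0329e-05 /h
MTBF = 1 / λ_sys = 16600 h

16600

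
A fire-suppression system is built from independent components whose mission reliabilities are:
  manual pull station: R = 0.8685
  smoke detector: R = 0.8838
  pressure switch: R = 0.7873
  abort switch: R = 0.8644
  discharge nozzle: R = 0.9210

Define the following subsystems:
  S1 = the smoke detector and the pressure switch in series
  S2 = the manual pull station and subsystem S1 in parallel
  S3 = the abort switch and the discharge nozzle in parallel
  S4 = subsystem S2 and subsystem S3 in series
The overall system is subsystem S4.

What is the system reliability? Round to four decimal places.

0.9497

Series (smoke detector and pressure switch): 0.883800 × 0.787300 = 0.695816
Parallel (manual pull station and [0.695816]): 1 − (1 − 0.868500)(1 − 0.695816) = 0.960000
Parallel (abort switch and discharge nozzle): 1 − (1 − 0.864400)(1 − 0.921000) = 0.989288
Series ([0.960000] and [0.989288]): 0.960000 × 0.989288 = 0.9497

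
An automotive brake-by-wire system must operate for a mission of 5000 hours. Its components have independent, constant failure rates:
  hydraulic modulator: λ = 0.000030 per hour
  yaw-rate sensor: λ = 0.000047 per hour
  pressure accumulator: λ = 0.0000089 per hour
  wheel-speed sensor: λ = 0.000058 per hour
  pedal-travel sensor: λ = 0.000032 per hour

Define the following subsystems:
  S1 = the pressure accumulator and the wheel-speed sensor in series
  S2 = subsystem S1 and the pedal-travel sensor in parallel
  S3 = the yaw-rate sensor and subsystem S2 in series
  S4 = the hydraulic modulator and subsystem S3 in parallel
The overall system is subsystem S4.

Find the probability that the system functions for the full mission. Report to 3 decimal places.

0.966

R(hydraulic modulator) = exp(−0.000030 × 5000) = 0.86071
R(yaw-rate sensor) = exp(−0.000047 × 5000) = 0.79057
R(pressure accumulator) = exp(−0.0000089 × 5000) = 0.95648
R(wheel-speed sensor) = exp(−0.000058 × 5000) = 0.74826
R(pedal-travel sensor) = exp(−0.000032 × 5000) = 0.85214
Series (pressure accumulator and wheel-speed sensor): 0.95648 × 0.74826 = 0.71570
Parallel ([0.71570] and pedal-travel sensor): 1 − (1 − 0.71570)(1 − 0.85214) = 0.95796
Series (yaw-rate sensor and [0.95796]): 0.79057 × 0.95796 = 0.75733
Parallel (hydraulic modulator and [0.75733]): 1 − (1 − 0.86071)(1 − 0.75733) = 0.966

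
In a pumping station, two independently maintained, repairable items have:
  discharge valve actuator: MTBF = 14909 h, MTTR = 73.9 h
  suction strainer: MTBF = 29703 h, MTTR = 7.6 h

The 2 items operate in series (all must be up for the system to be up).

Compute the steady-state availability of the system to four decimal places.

0.9948

A(discharge valve actuator) = MTBF/(MTBF+MTTR) = 14909/(14909+73.9) = 0.995068
A(suction strainer) = MTBF/(MTBF+MTTR) = 29703/(29703+7.6) = 0.999744
Series availability: 0.995068 × 0.999744 = 0.9948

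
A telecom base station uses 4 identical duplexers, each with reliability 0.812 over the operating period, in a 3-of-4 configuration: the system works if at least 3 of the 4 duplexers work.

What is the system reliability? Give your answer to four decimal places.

0.8373

R = Σ_{i=3}^{4} C(4,i) p^i (1−p)^{4−i} with p = 0.812
C(4,3)·0.812^3·0.188^1 = 0.402611
C(4,4)·0.812^4·0.188^0 = 0.434735
Sum = 0.8373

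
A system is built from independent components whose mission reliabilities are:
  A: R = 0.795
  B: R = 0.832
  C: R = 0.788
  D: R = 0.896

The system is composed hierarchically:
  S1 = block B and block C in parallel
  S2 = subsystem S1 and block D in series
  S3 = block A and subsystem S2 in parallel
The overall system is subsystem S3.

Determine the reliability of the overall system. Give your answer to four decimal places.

0.9721

Parallel (B and C): 1 − (1 − 0.832000)(1 − 0.788000) = 0.964384
Series ([0.964384] and D): 0.964384 × 0.896000 = 0.864088
Parallel (A and [0.864088]): 1 − (1 − 0.795000)(1 − 0.864088) = 0.9721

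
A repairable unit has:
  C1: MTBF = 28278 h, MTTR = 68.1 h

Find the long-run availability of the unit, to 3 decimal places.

0.998

A(C1) = MTBF/(MTBF+MTTR) = 28278/(28278+68.1) = 0.998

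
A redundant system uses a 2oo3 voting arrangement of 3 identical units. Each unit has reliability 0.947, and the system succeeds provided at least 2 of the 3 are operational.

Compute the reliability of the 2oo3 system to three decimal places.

0.992

R = Σ_{i=2}^{3} C(3,i) p^i (1−p)^{3−i} with p = 0.947
C(3,2)·0.947^2·0.053^1 = 0.14259
C(3,3)·0.947^3·0.053^0 = 0.84928
Sum = 0.992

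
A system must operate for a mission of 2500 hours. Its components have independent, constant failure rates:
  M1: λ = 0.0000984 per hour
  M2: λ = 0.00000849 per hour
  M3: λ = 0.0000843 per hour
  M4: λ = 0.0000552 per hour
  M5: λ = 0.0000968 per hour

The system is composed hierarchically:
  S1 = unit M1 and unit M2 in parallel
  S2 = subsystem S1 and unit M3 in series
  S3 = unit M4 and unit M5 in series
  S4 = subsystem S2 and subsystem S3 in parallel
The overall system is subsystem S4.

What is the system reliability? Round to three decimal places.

0.939

R(M1) = exp(−0.0000984 × 2500) = 0.78192
R(M2) = exp(−0.00000849 × 2500) = 0.97900
R(M3) = exp(−0.0000843 × 2500) = 0.80998
R(M4) = exp(−0.0000552 × 2500) = 0.87110
R(M5) = exp(−0.0000968 × 2500) = 0.78506
Parallel (M1 and M2): 1 − (1 − 0.78192)(1 − 0.97900) = 0.99542
Series ([0.99542] and M3): 0.99542 × 0.80998 = 0.80627
Series (M4 and M5): 0.87110 × 0.78506 = 0.68387
Parallel ([0.80627] and [0.68387]): 1 − (1 − 0.80627)(1 − 0.68387) = 0.939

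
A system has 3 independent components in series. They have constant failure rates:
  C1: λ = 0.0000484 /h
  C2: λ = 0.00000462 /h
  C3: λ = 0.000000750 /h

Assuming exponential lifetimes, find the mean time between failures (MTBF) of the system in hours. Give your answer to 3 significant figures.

Series of exponential components: λ_sys = Σ λ_i
λ_sys = 0.0000484 + 0.00000462 + 0.000000750 = 5.3770e-05 /h
MTBF = 1 / λ_sys = 18600 h

18600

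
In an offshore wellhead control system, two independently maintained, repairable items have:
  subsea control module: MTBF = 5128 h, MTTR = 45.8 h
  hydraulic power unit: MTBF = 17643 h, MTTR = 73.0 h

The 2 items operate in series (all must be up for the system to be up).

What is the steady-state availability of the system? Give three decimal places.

0.987

A(subsea control module) = MTBF/(MTBF+MTTR) = 5128/(5128+45.8) = 0.991148
A(hydraulic power unit) = MTBF/(MTBF+MTTR) = 17643/(17643+73.0) = 0.995879
Series availability: 0.991148 × 0.995879 = 0.987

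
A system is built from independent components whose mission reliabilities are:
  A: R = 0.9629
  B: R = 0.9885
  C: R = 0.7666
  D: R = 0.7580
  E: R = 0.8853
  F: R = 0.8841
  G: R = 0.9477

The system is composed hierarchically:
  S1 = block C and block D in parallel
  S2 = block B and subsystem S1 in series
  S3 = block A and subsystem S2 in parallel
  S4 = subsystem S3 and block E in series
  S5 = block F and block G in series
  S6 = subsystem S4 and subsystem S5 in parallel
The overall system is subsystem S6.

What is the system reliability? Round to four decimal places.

Parallel (C and D): 1 − (1 − 0.766600)(1 − 0.758000) = 0.943517
Series (B and [0.943517]): 0.988500 × 0.943517 = 0.932667
Parallel (A and [0.932667]): 1 − (1 − 0.962900)(1 − 0.932667) = 0.997502
Series ([0.997502] and E): 0.997502 × 0.885300 = 0.883089
Series (F and G): 0.884100 × 0.947700 = 0.837862
Parallel ([0.883089] and [0.837862]): 1 − (1 − 0.883089)(1 − 0.837862) = 0.9810

0.9810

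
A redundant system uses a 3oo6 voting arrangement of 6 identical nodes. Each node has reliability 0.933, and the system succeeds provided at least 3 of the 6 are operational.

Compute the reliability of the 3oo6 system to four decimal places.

0.9997

R = Σ_{i=3}^{6} C(6,i) p^i (1−p)^{6−i} with p = 0.933
C(6,3)·0.933^3·0.067^3 = 0.004885
C(6,4)·0.933^4·0.067^2 = 0.051023
C(6,5)·0.933^5·0.067^1 = 0.284207
C(6,6)·0.933^6·0.067^0 = 0.659614
Sum = 0.9997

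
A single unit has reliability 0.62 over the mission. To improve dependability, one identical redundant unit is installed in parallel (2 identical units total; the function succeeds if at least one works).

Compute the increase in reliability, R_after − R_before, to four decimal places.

0.2356

R_before = 0.62
R_after = 1 − (1 − 0.62)^2 = 0.8556
ΔR = 0.8556 − 0.62 = 0.2356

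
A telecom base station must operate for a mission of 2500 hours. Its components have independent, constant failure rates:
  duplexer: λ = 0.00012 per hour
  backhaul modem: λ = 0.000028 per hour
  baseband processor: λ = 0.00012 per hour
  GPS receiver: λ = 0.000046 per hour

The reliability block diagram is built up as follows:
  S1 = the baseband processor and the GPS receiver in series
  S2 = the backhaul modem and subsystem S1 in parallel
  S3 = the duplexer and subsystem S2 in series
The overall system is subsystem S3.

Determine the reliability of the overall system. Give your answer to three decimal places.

R(duplexer) = exp(−0.00012 × 2500) = 0.74082
R(backhaul modem) = exp(−0.000028 × 2500) = 0.93239
R(baseband processor) = exp(−0.00012 × 2500) = 0.74082
R(GPS receiver) = exp(−0.000046 × 2500) = 0.89137
Series (baseband processor and GPS receiver): 0.74082 × 0.89137 = 0.66034
Parallel (backhaul modem and [0.66034]): 1 − (1 − 0.93239)(1 − 0.66034) = 0.97704
Series (duplexer and [0.97704]): 0.74082 × 0.97704 = 0.724

0.724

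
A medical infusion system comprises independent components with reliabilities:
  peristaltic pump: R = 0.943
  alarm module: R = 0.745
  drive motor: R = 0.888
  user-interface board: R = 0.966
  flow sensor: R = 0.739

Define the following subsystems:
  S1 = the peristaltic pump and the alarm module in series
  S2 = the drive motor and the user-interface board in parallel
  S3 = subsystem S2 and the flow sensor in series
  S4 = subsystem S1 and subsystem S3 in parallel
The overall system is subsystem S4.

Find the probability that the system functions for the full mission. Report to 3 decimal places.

0.922

Series (peristaltic pump and alarm module): 0.94300 × 0.74500 = 0.70254
Parallel (drive motor and user-interface board): 1 − (1 − 0.88800)(1 − 0.96600) = 0.99619
Series ([0.99619] and flow sensor): 0.99619 × 0.73900 = 0.73618
Parallel ([0.70254] and [0.73618]): 1 − (1 − 0.70254)(1 − 0.73618) = 0.922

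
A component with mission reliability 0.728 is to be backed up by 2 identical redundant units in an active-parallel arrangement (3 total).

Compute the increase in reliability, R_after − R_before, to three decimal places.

0.252

R_before = 0.728
R_after = 1 − (1 − 0.728)^3 = 0.980
ΔR = 0.980 − 0.728 = 0.252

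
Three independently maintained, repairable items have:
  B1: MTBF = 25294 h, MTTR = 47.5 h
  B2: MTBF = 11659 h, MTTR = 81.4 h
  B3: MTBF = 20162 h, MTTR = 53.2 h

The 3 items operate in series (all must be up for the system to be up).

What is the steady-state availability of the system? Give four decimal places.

A(B1) = MTBF/(MTBF+MTTR) = 25294/(25294+47.5) = 0.998126
A(B2) = MTBF/(MTBF+MTTR) = 11659/(11659+81.4) = 0.993067
A(B3) = MTBF/(MTBF+MTTR) = 20162/(20162+53.2) = 0.997368
Series availability: 0.998126 × 0.993067 × 0.997368 = 0.9886

0.9886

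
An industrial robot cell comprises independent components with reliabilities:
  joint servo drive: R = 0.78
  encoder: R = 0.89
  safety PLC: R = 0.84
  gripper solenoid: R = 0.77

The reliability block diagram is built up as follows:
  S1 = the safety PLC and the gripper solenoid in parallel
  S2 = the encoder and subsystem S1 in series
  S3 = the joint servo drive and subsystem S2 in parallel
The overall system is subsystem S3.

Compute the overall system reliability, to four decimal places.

Parallel (safety PLC and gripper solenoid): 1 − (1 − 0.840000)(1 − 0.770000) = 0.963200
Series (encoder and [0.963200]): 0.890000 × 0.963200 = 0.857248
Parallel (joint servo drive and [0.857248]): 1 − (1 − 0.780000)(1 − 0.857248) = 0.9686

0.9686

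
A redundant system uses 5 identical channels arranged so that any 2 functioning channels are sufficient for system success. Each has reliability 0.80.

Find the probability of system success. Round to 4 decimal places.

R = Σ_{i=2}^{5} C(5,i) p^i (1−p)^{5−i} with p = 0.80
C(5,2)·0.80^2·0.20^3 = 0.051200
C(5,3)·0.80^3·0.20^2 = 0.204800
C(5,4)·0.80^4·0.20^1 = 0.409600
C(5,5)·0.80^5·0.20^0 = 0.327680
Sum = 0.9933

0.9933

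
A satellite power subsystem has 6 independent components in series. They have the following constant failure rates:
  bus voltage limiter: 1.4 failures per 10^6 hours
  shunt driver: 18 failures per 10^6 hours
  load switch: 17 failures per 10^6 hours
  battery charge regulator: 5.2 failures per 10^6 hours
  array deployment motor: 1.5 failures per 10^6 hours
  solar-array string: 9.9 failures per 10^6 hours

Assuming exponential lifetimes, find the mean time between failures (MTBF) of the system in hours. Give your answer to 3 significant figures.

Series of exponential components: λ_sys = Σ λ_i
λ_sys = 0.0000014 + 0.000018 + 0.000017 + 0.0000052 + 0.0000015 + 0.0000099 = 5.3000e-05 /h
MTBF = 1 / λ_sys = 18900 h

18900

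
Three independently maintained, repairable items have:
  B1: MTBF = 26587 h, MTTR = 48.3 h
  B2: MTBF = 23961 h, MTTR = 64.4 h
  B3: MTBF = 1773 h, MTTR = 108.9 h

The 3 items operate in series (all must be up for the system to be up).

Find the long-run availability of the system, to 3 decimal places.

A(B1) = MTBF/(MTBF+MTTR) = 26587/(26587+48.3) = 0.998187
A(B2) = MTBF/(MTBF+MTTR) = 23961/(23961+64.4) = 0.997320
A(B3) = MTBF/(MTBF+MTTR) = 1773/(1773+108.9) = 0.942133
Series availability: 0.998187 × 0.997320 × 0.942133 = 0.938

0.938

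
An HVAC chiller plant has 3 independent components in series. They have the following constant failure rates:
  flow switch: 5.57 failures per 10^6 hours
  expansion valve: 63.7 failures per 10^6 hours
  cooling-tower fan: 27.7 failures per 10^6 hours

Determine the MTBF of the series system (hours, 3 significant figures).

Series of exponential components: λ_sys = Σ λ_i
λ_sys = 0.00000557 + 0.0000637 + 0.0000277 = 9.6970e-05 /h
MTBF = 1 / λ_sys = 10300 h

10300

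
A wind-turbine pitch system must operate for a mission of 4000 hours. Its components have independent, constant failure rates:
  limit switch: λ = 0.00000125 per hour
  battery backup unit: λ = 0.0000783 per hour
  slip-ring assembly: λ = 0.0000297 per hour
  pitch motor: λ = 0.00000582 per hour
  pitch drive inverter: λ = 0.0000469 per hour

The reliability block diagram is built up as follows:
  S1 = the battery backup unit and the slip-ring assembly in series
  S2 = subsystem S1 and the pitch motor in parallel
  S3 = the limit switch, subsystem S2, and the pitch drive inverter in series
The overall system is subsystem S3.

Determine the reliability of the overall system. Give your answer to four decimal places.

R(limit switch) = exp(−0.00000125 × 4000) = 0.995012
R(battery backup unit) = exp(−0.0000783 × 4000) = 0.731104
R(slip-ring assembly) = exp(−0.0000297 × 4000) = 0.887985
R(pitch motor) = exp(−0.00000582 × 4000) = 0.976989
R(pitch drive inverter) = exp(−0.0000469 × 4000) = 0.828946
Series (battery backup unit and slip-ring assembly): 0.731104 × 0.887985 = 0.649209
Parallel ([0.649209] and pitch motor): 1 − (1 − 0.649209)(1 − 0.976989) = 0.991928
Series (limit switch, [0.991928], and pitch drive inverter): 0.995012 × 0.991928 × 0.828946 = 0.8182

0.8182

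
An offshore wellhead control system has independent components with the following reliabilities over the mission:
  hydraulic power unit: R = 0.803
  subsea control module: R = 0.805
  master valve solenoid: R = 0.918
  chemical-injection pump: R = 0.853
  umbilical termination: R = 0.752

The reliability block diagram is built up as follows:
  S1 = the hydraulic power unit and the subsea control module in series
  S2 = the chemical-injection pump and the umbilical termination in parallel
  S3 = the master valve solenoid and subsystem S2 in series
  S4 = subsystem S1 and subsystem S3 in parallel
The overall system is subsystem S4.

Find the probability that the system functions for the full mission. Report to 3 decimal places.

Series (hydraulic power unit and subsea control module): 0.80300 × 0.80500 = 0.64642
Parallel (chemical-injection pump and umbilical termination): 1 − (1 − 0.85300)(1 − 0.75200) = 0.96354
Series (master valve solenoid and [0.96354]): 0.91800 × 0.96354 = 0.88453
Parallel ([0.64642] and [0.88453]): 1 − (1 − 0.64642)(1 − 0.88453) = 0.959

0.959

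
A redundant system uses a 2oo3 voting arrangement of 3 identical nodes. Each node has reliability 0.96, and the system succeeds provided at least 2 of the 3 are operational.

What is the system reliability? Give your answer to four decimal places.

R = Σ_{i=2}^{3} C(3,i) p^i (1−p)^{3−i} with p = 0.96
C(3,2)·0.96^2·0.04^1 = 0.110592
C(3,3)·0.96^3·0.04^0 = 0.884736
Sum = 0.9953

0.9953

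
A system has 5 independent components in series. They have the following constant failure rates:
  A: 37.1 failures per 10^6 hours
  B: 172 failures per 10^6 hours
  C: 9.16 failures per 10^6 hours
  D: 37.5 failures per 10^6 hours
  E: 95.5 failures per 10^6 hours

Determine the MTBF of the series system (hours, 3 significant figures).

2850

Series of exponential components: λ_sys = Σ λ_i
λ_sys = 0.0000371 + 0.000172 + 0.00000916 + 0.0000375 + 0.0000955 = 3.5126e-04 /h
MTBF = 1 / λ_sys = 2850 h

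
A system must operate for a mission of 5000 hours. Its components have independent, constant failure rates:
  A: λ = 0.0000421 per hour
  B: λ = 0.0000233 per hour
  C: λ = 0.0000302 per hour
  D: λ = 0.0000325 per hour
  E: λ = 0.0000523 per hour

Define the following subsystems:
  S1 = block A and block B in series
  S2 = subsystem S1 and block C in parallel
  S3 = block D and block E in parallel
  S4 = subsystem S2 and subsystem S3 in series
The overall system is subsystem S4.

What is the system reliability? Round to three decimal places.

R(A) = exp(−0.0000421 × 5000) = 0.81018
R(B) = exp(−0.0000233 × 5000) = 0.89003
R(C) = exp(−0.0000302 × 5000) = 0.85985
R(D) = exp(−0.0000325 × 5000) = 0.85002
R(E) = exp(−0.0000523 × 5000) = 0.76990
Series (A and B): 0.81018 × 0.89003 = 0.72108
Parallel ([0.72108] and C): 1 − (1 − 0.72108)(1 − 0.85985) = 0.96091
Parallel (D and E): 1 − (1 − 0.85002)(1 − 0.76990) = 0.96549
Series ([0.96091] and [0.96549]): 0.96091 × 0.96549 = 0.928

0.928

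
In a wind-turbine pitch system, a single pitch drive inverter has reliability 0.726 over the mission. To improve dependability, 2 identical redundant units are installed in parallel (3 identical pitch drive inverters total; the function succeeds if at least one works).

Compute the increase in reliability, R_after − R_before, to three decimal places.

0.253

R_before = 0.726
R_after = 1 − (1 − 0.726)^3 = 0.979
ΔR = 0.979 − 0.726 = 0.253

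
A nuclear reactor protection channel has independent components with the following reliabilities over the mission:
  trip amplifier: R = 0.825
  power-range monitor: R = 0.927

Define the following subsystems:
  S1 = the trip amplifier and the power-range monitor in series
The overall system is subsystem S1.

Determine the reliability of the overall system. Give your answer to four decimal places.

Series (trip amplifier and power-range monitor): 0.825000 × 0.927000 = 0.7648

0.7648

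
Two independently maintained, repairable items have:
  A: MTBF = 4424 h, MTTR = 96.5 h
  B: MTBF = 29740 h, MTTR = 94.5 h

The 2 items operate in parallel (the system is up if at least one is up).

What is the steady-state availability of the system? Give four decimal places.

0.9999

A(A) = MTBF/(MTBF+MTTR) = 4424/(4424+96.5) = 0.978653
A(B) = MTBF/(MTBF+MTTR) = 29740/(29740+94.5) = 0.996833
Parallel availability: 1 − (1 − 0.978653)(1 − 0.996833) = 0.9999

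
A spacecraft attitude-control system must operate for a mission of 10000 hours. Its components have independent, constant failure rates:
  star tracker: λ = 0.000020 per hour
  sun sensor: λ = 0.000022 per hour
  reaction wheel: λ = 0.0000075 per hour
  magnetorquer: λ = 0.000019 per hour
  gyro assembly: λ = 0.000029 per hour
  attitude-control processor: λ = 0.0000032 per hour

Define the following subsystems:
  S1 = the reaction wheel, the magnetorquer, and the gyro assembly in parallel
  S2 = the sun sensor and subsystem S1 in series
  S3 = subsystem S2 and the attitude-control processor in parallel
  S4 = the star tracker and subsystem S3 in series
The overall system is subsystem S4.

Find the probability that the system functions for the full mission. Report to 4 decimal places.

R(star tracker) = exp(−0.000020 × 10000) = 0.818731
R(sun sensor) = exp(−0.000022 × 10000) = 0.802519
R(reaction wheel) = exp(−0.0000075 × 10000) = 0.927743
R(magnetorquer) = exp(−0.000019 × 10000) = 0.826959
R(gyro assembly) = exp(−0.000029 × 10000) = 0.748264
R(attitude-control processor) = exp(−0.0000032 × 10000) = 0.968507
Parallel (reaction wheel, magnetorquer, and gyro assembly): 1 − (1 − 0.927743)(1 − 0.826959)(1 − 0.748264) = 0.996852
Series (sun sensor and [0.996852]): 0.802519 × 0.996852 = 0.799993
Parallel ([0.799993] and attitude-control processor): 1 − (1 − 0.799993)(1 − 0.968507) = 0.993701
Series (star tracker and [0.993701]): 0.818731 × 0.993701 = 0.8136

0.8136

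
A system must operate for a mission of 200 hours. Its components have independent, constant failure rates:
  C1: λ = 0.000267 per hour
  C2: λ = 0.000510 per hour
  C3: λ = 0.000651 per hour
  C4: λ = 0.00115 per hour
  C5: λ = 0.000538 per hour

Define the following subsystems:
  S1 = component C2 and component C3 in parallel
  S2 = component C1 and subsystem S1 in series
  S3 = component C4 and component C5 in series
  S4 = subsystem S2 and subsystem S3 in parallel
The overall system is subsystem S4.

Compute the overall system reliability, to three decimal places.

R(C1) = exp(−0.000267 × 200) = 0.94800
R(C2) = exp(−0.000510 × 200) = 0.90303
R(C3) = exp(−0.000651 × 200) = 0.87792
R(C4) = exp(−0.00115 × 200) = 0.79453
R(C5) = exp(−0.000538 × 200) = 0.89799
Parallel (C2 and C3): 1 − (1 − 0.90303)(1 − 0.87792) = 0.98816
Series (C1 and [0.98816]): 0.94800 × 0.98816 = 0.93678
Series (C4 and C5): 0.79453 × 0.89799 = 0.71348
Parallel ([0.93678] and [0.71348]): 1 − (1 − 0.93678)(1 − 0.71348) = 0.982

0.982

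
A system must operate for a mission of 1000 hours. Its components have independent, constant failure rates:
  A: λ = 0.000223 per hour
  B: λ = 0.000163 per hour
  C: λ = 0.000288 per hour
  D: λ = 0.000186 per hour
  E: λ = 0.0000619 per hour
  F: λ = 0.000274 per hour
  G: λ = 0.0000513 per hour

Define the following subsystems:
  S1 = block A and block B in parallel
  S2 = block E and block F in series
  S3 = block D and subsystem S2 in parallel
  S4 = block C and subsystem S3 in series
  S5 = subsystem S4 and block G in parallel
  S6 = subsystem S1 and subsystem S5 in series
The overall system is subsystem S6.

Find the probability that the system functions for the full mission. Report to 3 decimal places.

0.956

R(A) = exp(−0.000223 × 1000) = 0.80011
R(B) = exp(−0.000163 × 1000) = 0.84959
R(C) = exp(−0.000288 × 1000) = 0.74976
R(D) = exp(−0.000186 × 1000) = 0.83027
R(E) = exp(−0.0000619 × 1000) = 0.93998
R(F) = exp(−0.000274 × 1000) = 0.76033
R(G) = exp(−0.0000513 × 1000) = 0.94999
Parallel (A and B): 1 − (1 − 0.80011)(1 − 0.84959) = 0.96993
Series (E and F): 0.93998 × 0.76033 = 0.71469
Parallel (D and [0.71469]): 1 − (1 − 0.83027)(1 − 0.71469) = 0.95157
Series (C and [0.95157]): 0.74976 × 0.95157 = 0.71345
Parallel ([0.71345] and G): 1 − (1 − 0.71345)(1 − 0.94999) = 0.98567
Series ([0.96993] and [0.98567]): 0.96993 × 0.98567 = 0.956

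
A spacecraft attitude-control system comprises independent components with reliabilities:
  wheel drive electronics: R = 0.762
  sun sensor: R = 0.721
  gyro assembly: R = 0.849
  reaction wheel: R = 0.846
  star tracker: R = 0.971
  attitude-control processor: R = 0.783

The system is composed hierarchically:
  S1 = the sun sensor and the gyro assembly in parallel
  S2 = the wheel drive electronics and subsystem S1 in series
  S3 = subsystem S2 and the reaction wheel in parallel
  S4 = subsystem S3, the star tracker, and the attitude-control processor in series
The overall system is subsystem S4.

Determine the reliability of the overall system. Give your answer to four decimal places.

Parallel (sun sensor and gyro assembly): 1 − (1 − 0.721000)(1 − 0.849000) = 0.957871
Series (wheel drive electronics and [0.957871]): 0.762000 × 0.957871 = 0.729898
Parallel ([0.729898] and reaction wheel): 1 − (1 − 0.729898)(1 − 0.846000) = 0.958404
Series ([0.958404], star tracker, and attitude-control processor): 0.958404 × 0.971000 × 0.783000 = 0.7287

0.7287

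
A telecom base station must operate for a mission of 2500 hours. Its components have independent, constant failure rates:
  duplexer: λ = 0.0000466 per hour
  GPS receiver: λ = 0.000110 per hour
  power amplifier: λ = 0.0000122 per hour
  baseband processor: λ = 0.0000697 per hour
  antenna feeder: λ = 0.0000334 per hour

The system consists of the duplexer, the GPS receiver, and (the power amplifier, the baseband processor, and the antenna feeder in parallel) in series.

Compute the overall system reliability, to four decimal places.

R(duplexer) = exp(−0.0000466 × 2500) = 0.890030
R(GPS receiver) = exp(−0.000110 × 2500) = 0.759572
R(power amplifier) = exp(−0.0000122 × 2500) = 0.969960
R(baseband processor) = exp(−0.0000697 × 2500) = 0.840087
R(antenna feeder) = exp(−0.0000334 × 2500) = 0.919891
Parallel (power amplifier, baseband processor, and antenna feeder): 1 − (1 − 0.969960)(1 − 0.840087)(1 − 0.919891) = 0.999615
Series (duplexer, GPS receiver, and [0.999615]): 0.890030 × 0.759572 × 0.999615 = 0.6758

0.6758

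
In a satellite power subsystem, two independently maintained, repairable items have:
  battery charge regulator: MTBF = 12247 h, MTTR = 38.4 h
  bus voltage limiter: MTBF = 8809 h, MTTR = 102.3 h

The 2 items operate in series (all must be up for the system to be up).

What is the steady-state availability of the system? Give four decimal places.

0.9854

A(battery charge regulator) = MTBF/(MTBF+MTTR) = 12247/(12247+38.4) = 0.996874
A(bus voltage limiter) = MTBF/(MTBF+MTTR) = 8809/(8809+102.3) = 0.988520
Series availability: 0.996874 × 0.988520 = 0.9854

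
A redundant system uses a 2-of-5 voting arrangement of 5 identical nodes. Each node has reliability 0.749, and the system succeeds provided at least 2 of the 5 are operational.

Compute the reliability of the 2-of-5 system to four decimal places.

R = Σ_{i=2}^{5} C(5,i) p^i (1−p)^{5−i} with p = 0.749
C(5,2)·0.749^2·0.251^3 = 0.088712
C(5,3)·0.749^3·0.251^2 = 0.264724
C(5,4)·0.749^4·0.251^1 = 0.394976
C(5,5)·0.749^5·0.251^0 = 0.235727
Sum = 0.9841

0.9841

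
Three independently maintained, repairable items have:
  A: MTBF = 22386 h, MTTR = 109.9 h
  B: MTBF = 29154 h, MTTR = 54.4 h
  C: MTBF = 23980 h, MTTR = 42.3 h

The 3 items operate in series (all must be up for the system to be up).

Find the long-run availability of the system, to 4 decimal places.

A(A) = MTBF/(MTBF+MTTR) = 22386/(22386+109.9) = 0.995115
A(B) = MTBF/(MTBF+MTTR) = 29154/(29154+54.4) = 0.998138
A(C) = MTBF/(MTBF+MTTR) = 23980/(23980+42.3) = 0.998239
Series availability: 0.995115 × 0.998138 × 0.998239 = 0.9915

0.9915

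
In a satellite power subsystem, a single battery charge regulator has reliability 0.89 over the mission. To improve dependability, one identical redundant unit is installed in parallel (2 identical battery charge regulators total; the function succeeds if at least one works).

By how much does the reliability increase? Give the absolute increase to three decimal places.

R_before = 0.89
R_after = 1 − (1 − 0.89)^2 = 0.988
ΔR = 0.988 − 0.89 = 0.098

0.098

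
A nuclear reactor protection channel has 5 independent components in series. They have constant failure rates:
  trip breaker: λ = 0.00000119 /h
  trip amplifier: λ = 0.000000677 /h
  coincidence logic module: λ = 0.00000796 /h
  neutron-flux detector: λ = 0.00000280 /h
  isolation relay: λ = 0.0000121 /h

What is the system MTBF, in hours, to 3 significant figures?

Series of exponential components: λ_sys = Σ λ_i
λ_sys = 0.00000119 + 0.000000677 + 0.00000796 + 0.00000280 + 0.0000121 = 2.4727e-05 /h
MTBF = 1 / λ_sys = 40400 h

40400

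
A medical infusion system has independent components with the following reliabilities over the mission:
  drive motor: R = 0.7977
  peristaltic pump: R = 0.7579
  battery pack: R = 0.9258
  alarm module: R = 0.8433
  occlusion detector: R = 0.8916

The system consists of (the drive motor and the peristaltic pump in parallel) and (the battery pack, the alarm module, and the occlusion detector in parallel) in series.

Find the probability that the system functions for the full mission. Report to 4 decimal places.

0.9498

Parallel (drive motor and peristaltic pump): 1 − (1 − 0.797700)(1 − 0.757900) = 0.951023
Parallel (battery pack, alarm module, and occlusion detector): 1 − (1 − 0.925800)(1 − 0.843300)(1 − 0.891600) = 0.998740
Series ([0.951023] and [0.998740]): 0.951023 × 0.998740 = 0.9498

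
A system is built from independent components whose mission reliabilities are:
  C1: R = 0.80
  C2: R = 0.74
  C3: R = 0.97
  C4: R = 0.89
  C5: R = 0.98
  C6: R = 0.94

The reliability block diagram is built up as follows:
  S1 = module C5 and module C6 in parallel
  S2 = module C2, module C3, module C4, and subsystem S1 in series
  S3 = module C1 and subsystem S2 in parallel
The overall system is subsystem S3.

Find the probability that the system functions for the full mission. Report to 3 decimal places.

Parallel (C5 and C6): 1 − (1 − 0.98000)(1 − 0.94000) = 0.99880
Series (C2, C3, C4, and [0.99880]): 0.74000 × 0.97000 × 0.89000 × 0.99880 = 0.63808
Parallel (C1 and [0.63808]): 1 − (1 − 0.80000)(1 − 0.63808) = 0.928

0.928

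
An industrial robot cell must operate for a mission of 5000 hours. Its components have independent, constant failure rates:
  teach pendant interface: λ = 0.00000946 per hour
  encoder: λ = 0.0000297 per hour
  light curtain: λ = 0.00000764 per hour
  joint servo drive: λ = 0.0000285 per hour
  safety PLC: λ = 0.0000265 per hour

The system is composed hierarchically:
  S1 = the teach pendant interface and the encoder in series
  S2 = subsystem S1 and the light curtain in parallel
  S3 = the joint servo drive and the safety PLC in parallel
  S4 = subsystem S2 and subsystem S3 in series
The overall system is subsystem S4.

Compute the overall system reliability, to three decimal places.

R(teach pendant interface) = exp(−0.00000946 × 5000) = 0.95380
R(encoder) = exp(−0.0000297 × 5000) = 0.86200
R(light curtain) = exp(−0.00000764 × 5000) = 0.96252
R(joint servo drive) = exp(−0.0000285 × 5000) = 0.86719
R(safety PLC) = exp(−0.0000265 × 5000) = 0.87590
Series (teach pendant interface and encoder): 0.95380 × 0.86200 = 0.82218
Parallel ([0.82218] and light curtain): 1 − (1 − 0.82218)(1 − 0.96252) = 0.99334
Parallel (joint servo drive and safety PLC): 1 − (1 − 0.86719)(1 − 0.87590) = 0.98352
Series ([0.99334] and [0.98352]): 0.99334 × 0.98352 = 0.977

0.977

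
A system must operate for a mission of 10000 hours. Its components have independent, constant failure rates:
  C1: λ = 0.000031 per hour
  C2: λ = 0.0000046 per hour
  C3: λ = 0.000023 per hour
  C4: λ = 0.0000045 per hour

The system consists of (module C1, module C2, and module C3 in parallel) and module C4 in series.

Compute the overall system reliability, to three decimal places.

0.954

R(C1) = exp(−0.000031 × 10000) = 0.73345
R(C2) = exp(−0.0000046 × 10000) = 0.95504
R(C3) = exp(−0.000023 × 10000) = 0.79453
R(C4) = exp(−0.0000045 × 10000) = 0.95600
Parallel (C1, C2, and C3): 1 − (1 − 0.73345)(1 − 0.95504)(1 − 0.79453) = 0.99754
Series ([0.99754] and C4): 0.99754 × 0.95600 = 0.954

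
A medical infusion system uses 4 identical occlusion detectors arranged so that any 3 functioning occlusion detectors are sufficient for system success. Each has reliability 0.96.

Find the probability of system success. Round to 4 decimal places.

R = Σ_{i=3}^{4} C(4,i) p^i (1−p)^{4−i} with p = 0.96
C(4,3)·0.96^3·0.04^1 = 0.141558
C(4,4)·0.96^4·0.04^0 = 0.849347
Sum = 0.9909

0.9909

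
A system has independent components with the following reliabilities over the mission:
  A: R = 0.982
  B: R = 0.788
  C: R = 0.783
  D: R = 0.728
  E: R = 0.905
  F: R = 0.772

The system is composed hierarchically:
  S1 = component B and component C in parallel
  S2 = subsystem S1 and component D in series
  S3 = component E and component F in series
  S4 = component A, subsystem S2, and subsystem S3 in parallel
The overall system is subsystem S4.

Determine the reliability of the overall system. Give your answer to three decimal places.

0.998

Parallel (B and C): 1 − (1 − 0.78800)(1 − 0.78300) = 0.95400
Series ([0.95400] and D): 0.95400 × 0.72800 = 0.69451
Series (E and F): 0.90500 × 0.77200 = 0.69866
Parallel (A, [0.69451], and [0.69866]): 1 − (1 − 0.98200)(1 − 0.69451)(1 − 0.69866) = 0.998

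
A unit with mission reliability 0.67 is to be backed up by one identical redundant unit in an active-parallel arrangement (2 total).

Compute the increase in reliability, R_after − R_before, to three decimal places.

R_before = 0.67
R_after = 1 − (1 − 0.67)^2 = 0.891
ΔR = 0.891 − 0.67 = 0.221

0.221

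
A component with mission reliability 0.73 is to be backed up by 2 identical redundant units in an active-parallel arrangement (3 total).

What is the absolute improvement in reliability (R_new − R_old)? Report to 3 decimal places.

0.250

R_before = 0.73
R_after = 1 − (1 − 0.73)^3 = 0.980
ΔR = 0.980 − 0.73 = 0.250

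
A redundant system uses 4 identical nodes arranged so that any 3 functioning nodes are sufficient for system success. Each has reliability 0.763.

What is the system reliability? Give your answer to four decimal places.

0.7600

R = Σ_{i=3}^{4} C(4,i) p^i (1−p)^{4−i} with p = 0.763
C(4,3)·0.763^3·0.237^1 = 0.421097
C(4,4)·0.763^4·0.237^0 = 0.338921
Sum = 0.7600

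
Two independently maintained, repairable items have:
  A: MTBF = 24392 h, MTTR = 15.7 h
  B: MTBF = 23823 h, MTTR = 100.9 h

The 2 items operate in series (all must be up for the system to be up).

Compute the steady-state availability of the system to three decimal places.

A(A) = MTBF/(MTBF+MTTR) = 24392/(24392+15.7) = 0.999357
A(B) = MTBF/(MTBF+MTTR) = 23823/(23823+100.9) = 0.995782
Series availability: 0.999357 × 0.995782 = 0.995

0.995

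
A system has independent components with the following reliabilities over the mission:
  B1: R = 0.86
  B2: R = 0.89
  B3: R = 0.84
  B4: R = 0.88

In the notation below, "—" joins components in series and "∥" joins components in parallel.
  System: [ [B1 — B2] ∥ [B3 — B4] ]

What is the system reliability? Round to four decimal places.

Series (B1 and B2): 0.860000 × 0.890000 = 0.765400
Series (B3 and B4): 0.840000 × 0.880000 = 0.739200
Parallel ([0.765400] and [0.739200]): 1 − (1 − 0.765400)(1 − 0.739200) = 0.9388

0.9388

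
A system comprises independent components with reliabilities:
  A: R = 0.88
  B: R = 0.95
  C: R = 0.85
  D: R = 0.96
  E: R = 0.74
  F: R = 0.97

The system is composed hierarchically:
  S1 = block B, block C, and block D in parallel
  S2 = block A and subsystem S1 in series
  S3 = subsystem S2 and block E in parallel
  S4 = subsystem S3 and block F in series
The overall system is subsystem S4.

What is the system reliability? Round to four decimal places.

0.9397

Parallel (B, C, and D): 1 − (1 − 0.950000)(1 − 0.850000)(1 − 0.960000) = 0.999700
Series (A and [0.999700]): 0.880000 × 0.999700 = 0.879736
Parallel ([0.879736] and E): 1 − (1 − 0.879736)(1 − 0.740000) = 0.968731
Series ([0.968731] and F): 0.968731 × 0.970000 = 0.9397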